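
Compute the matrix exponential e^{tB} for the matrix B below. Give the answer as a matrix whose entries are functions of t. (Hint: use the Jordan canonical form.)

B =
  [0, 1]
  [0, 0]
e^{tB} =
  [1, t]
  [0, 1]

Strategy: write B = P · J · P⁻¹ where J is a Jordan canonical form, so e^{tB} = P · e^{tJ} · P⁻¹, and e^{tJ} can be computed block-by-block.

B has Jordan form
J =
  [0, 1]
  [0, 0]
(up to reordering of blocks).

Per-block formulas:
  For a 2×2 Jordan block J_2(0): exp(t · J_2(0)) = e^(0t)·(I + t·N), where N is the 2×2 nilpotent shift.

After assembling e^{tJ} and conjugating by P, we get:

e^{tB} =
  [1, t]
  [0, 1]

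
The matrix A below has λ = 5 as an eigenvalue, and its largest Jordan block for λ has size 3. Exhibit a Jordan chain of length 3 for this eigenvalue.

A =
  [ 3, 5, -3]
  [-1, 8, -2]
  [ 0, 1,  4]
A Jordan chain for λ = 5 of length 3:
v_1 = (-1, -1, -1)ᵀ
v_2 = (-2, -1, 0)ᵀ
v_3 = (1, 0, 0)ᵀ

Let N = A − (5)·I. We want v_3 with N^3 v_3 = 0 but N^2 v_3 ≠ 0; then v_{j-1} := N · v_j for j = 3, …, 2.

Pick v_3 = (1, 0, 0)ᵀ.
Then v_2 = N · v_3 = (-2, -1, 0)ᵀ.
Then v_1 = N · v_2 = (-1, -1, -1)ᵀ.

Sanity check: (A − (5)·I) v_1 = (0, 0, 0)ᵀ = 0. ✓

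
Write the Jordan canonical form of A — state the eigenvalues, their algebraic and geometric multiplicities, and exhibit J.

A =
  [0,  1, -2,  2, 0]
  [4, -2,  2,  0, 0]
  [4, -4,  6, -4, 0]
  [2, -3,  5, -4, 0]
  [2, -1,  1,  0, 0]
J_2(0) ⊕ J_2(0) ⊕ J_1(0)

The characteristic polynomial is
  det(x·I − A) = x^5

Eigenvalues and multiplicities (the geometric multiplicity of λ is n − rank(A − λI), which equals the number of Jordan blocks for λ):
  λ = 0: algebraic multiplicity = 5, geometric multiplicity = 3

Determining the block sizes for each eigenvalue:
  λ = 0: with am = 5 and gm = 3, the partition is not yet determined (e.g. several partitions of 5 into 3 parts exist). Let N = A − (0)·I. Computing rank(N^1) = 2, rank(N^2) = 0; the number of blocks of size ≥ j is rank(N^{j−1}) − rank(N^j), giving [3, 2]. So we have 2 block(s) of size 2, 1 block(s) of size 1 → block sizes [2, 2, 1]

Assembling the blocks gives a Jordan form
J =
  [0, 1, 0, 0, 0]
  [0, 0, 0, 0, 0]
  [0, 0, 0, 1, 0]
  [0, 0, 0, 0, 0]
  [0, 0, 0, 0, 0]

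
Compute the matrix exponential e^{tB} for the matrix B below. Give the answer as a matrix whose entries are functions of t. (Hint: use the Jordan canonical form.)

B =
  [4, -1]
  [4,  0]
e^{tB} =
  [2*t*exp(2*t) + exp(2*t), -t*exp(2*t)]
  [4*t*exp(2*t), -2*t*exp(2*t) + exp(2*t)]

Strategy: write B = P · J · P⁻¹ where J is a Jordan canonical form, so e^{tB} = P · e^{tJ} · P⁻¹, and e^{tJ} can be computed block-by-block.

B has Jordan form
J =
  [2, 1]
  [0, 2]
(up to reordering of blocks).

Per-block formulas:
  For a 2×2 Jordan block J_2(2): exp(t · J_2(2)) = e^(2t)·(I + t·N), where N is the 2×2 nilpotent shift.

After assembling e^{tJ} and conjugating by P, we get:

e^{tB} =
  [2*t*exp(2*t) + exp(2*t), -t*exp(2*t)]
  [4*t*exp(2*t), -2*t*exp(2*t) + exp(2*t)]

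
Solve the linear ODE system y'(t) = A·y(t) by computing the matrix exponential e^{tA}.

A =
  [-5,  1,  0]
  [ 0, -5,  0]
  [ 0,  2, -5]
e^{tA} =
  [exp(-5*t), t*exp(-5*t), 0]
  [0, exp(-5*t), 0]
  [0, 2*t*exp(-5*t), exp(-5*t)]

Strategy: write A = P · J · P⁻¹ where J is a Jordan canonical form, so e^{tA} = P · e^{tJ} · P⁻¹, and e^{tJ} can be computed block-by-block.

A has Jordan form
J =
  [-5,  1,  0]
  [ 0, -5,  0]
  [ 0,  0, -5]
(up to reordering of blocks).

Per-block formulas:
  For a 1×1 block at λ = -5: exp(t · [-5]) = [e^(-5t)].
  For a 2×2 Jordan block J_2(-5): exp(t · J_2(-5)) = e^(-5t)·(I + t·N), where N is the 2×2 nilpotent shift.

After assembling e^{tJ} and conjugating by P, we get:

e^{tA} =
  [exp(-5*t), t*exp(-5*t), 0]
  [0, exp(-5*t), 0]
  [0, 2*t*exp(-5*t), exp(-5*t)]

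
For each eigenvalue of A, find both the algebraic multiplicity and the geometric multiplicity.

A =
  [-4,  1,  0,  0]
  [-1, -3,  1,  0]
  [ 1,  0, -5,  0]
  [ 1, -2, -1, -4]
λ = -4: alg = 4, geom = 2

Step 1 — factor the characteristic polynomial to read off the algebraic multiplicities:
  χ_A(x) = (x + 4)^4

Step 2 — compute geometric multiplicities via the rank-nullity identity g(λ) = n − rank(A − λI):
  rank(A − (-4)·I) = 2, so dim ker(A − (-4)·I) = n − 2 = 2

Summary:
  λ = -4: algebraic multiplicity = 4, geometric multiplicity = 2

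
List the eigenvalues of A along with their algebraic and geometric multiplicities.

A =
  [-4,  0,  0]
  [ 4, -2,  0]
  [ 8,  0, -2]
λ = -4: alg = 1, geom = 1; λ = -2: alg = 2, geom = 2

Step 1 — factor the characteristic polynomial to read off the algebraic multiplicities:
  χ_A(x) = (x + 2)^2*(x + 4)

Step 2 — compute geometric multiplicities via the rank-nullity identity g(λ) = n − rank(A − λI):
  rank(A − (-4)·I) = 2, so dim ker(A − (-4)·I) = n − 2 = 1
  rank(A − (-2)·I) = 1, so dim ker(A − (-2)·I) = n − 1 = 2

Summary:
  λ = -4: algebraic multiplicity = 1, geometric multiplicity = 1
  λ = -2: algebraic multiplicity = 2, geometric multiplicity = 2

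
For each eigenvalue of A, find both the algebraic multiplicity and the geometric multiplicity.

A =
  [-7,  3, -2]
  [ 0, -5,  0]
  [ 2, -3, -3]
λ = -5: alg = 3, geom = 2

Step 1 — factor the characteristic polynomial to read off the algebraic multiplicities:
  χ_A(x) = (x + 5)^3

Step 2 — compute geometric multiplicities via the rank-nullity identity g(λ) = n − rank(A − λI):
  rank(A − (-5)·I) = 1, so dim ker(A − (-5)·I) = n − 1 = 2

Summary:
  λ = -5: algebraic multiplicity = 3, geometric multiplicity = 2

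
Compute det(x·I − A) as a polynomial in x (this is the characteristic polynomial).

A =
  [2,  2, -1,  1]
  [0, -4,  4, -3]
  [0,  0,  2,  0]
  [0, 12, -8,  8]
x^4 - 8*x^3 + 24*x^2 - 32*x + 16

Expanding det(x·I − A) (e.g. by cofactor expansion or by noting that A is similar to its Jordan form J, which has the same characteristic polynomial as A) gives
  χ_A(x) = x^4 - 8*x^3 + 24*x^2 - 32*x + 16
which factors as (x - 2)^4. The eigenvalues (with algebraic multiplicities) are λ = 2 with multiplicity 4.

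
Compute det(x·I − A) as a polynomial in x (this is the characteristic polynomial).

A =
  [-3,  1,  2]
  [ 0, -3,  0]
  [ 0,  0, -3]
x^3 + 9*x^2 + 27*x + 27

Expanding det(x·I − A) (e.g. by cofactor expansion or by noting that A is similar to its Jordan form J, which has the same characteristic polynomial as A) gives
  χ_A(x) = x^3 + 9*x^2 + 27*x + 27
which factors as (x + 3)^3. The eigenvalues (with algebraic multiplicities) are λ = -3 with multiplicity 3.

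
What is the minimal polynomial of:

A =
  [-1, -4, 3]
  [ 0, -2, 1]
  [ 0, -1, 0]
x^3 + 3*x^2 + 3*x + 1

The characteristic polynomial is χ_A(x) = (x + 1)^3, so the eigenvalues are known. The minimal polynomial is
  m_A(x) = Π_λ (x − λ)^{k_λ}
where k_λ is the size of the *largest* Jordan block for λ (equivalently, the smallest k with (A − λI)^k v = 0 for every generalised eigenvector v of λ).

  λ = -1: largest Jordan block has size 3, contributing (x + 1)^3

So m_A(x) = (x + 1)^3 = x^3 + 3*x^2 + 3*x + 1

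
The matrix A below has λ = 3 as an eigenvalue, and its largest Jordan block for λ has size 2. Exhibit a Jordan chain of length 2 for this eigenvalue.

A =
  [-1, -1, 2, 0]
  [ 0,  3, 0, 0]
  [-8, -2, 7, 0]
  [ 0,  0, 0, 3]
A Jordan chain for λ = 3 of length 2:
v_1 = (-4, 0, -8, 0)ᵀ
v_2 = (1, 0, 0, 0)ᵀ

Let N = A − (3)·I. We want v_2 with N^2 v_2 = 0 but N^1 v_2 ≠ 0; then v_{j-1} := N · v_j for j = 2, …, 2.

Pick v_2 = (1, 0, 0, 0)ᵀ.
Then v_1 = N · v_2 = (-4, 0, -8, 0)ᵀ.

Sanity check: (A − (3)·I) v_1 = (0, 0, 0, 0)ᵀ = 0. ✓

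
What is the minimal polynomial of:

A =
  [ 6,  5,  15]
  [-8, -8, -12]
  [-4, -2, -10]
x^2 + 8*x + 16

The characteristic polynomial is χ_A(x) = (x + 4)^3, so the eigenvalues are known. The minimal polynomial is
  m_A(x) = Π_λ (x − λ)^{k_λ}
where k_λ is the size of the *largest* Jordan block for λ (equivalently, the smallest k with (A − λI)^k v = 0 for every generalised eigenvector v of λ).

  λ = -4: largest Jordan block has size 2, contributing (x + 4)^2

So m_A(x) = (x + 4)^2 = x^2 + 8*x + 16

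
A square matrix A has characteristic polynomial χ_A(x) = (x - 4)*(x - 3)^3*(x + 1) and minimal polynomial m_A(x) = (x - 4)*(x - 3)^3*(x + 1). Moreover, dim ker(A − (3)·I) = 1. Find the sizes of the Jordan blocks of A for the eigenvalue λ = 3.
Block sizes for λ = 3: [3]

Step 1 — from the characteristic polynomial, algebraic multiplicity of λ = 3 is 3. From dim ker(A − (3)·I) = 1, there are exactly 1 Jordan blocks for λ = 3.
Step 2 — from the minimal polynomial, the factor (x − 3)^3 tells us the largest block for λ = 3 has size 3.
Step 3 — with total size 3, 1 blocks, and largest block 3, the block sizes (in nonincreasing order) are [3].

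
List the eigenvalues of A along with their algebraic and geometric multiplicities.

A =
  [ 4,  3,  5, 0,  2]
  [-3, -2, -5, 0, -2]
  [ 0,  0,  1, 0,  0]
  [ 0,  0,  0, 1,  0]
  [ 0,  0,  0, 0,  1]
λ = 1: alg = 5, geom = 4

Step 1 — factor the characteristic polynomial to read off the algebraic multiplicities:
  χ_A(x) = (x - 1)^5

Step 2 — compute geometric multiplicities via the rank-nullity identity g(λ) = n − rank(A − λI):
  rank(A − (1)·I) = 1, so dim ker(A − (1)·I) = n − 1 = 4

Summary:
  λ = 1: algebraic multiplicity = 5, geometric multiplicity = 4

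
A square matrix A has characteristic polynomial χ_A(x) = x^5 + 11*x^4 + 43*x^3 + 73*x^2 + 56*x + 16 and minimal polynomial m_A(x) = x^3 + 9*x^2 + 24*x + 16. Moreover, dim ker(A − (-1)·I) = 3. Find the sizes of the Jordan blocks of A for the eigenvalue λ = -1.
Block sizes for λ = -1: [1, 1, 1]

Step 1 — from the characteristic polynomial, algebraic multiplicity of λ = -1 is 3. From dim ker(A − (-1)·I) = 3, there are exactly 3 Jordan blocks for λ = -1.
Step 2 — from the minimal polynomial, the factor (x + 1) tells us the largest block for λ = -1 has size 1.
Step 3 — with total size 3, 3 blocks, and largest block 1, the block sizes (in nonincreasing order) are [1, 1, 1].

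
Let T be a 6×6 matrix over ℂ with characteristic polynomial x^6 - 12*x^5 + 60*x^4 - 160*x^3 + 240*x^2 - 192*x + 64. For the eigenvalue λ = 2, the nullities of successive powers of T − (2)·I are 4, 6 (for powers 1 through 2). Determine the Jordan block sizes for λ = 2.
Block sizes for λ = 2: [2, 2, 1, 1]

From the dimensions of kernels of powers, the number of Jordan blocks of size at least j is d_j − d_{j−1} where d_j = dim ker(N^j) (with d_0 = 0). Computing the differences gives [4, 2].
The number of blocks of size exactly k is (#blocks of size ≥ k) − (#blocks of size ≥ k + 1), so the partition is: 2 block(s) of size 1, 2 block(s) of size 2.
In nonincreasing order the block sizes are [2, 2, 1, 1].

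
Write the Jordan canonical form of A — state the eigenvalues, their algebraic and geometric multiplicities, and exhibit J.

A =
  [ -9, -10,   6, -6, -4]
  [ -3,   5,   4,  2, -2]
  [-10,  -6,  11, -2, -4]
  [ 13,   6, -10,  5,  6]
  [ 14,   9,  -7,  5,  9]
J_1(1) ⊕ J_2(5) ⊕ J_2(5)

The characteristic polynomial is
  det(x·I − A) = x^5 - 21*x^4 + 170*x^3 - 650*x^2 + 1125*x - 625 = (x - 5)^4*(x - 1)

Eigenvalues and multiplicities (the geometric multiplicity of λ is n − rank(A − λI), which equals the number of Jordan blocks for λ):
  λ = 1: algebraic multiplicity = 1, geometric multiplicity = 1
  λ = 5: algebraic multiplicity = 4, geometric multiplicity = 2

Determining the block sizes for each eigenvalue:
  λ = 1: one block (gm = 1), so the single block has size am = 1 → block sizes [1]
  λ = 5: with am = 4 and gm = 2, the partition is not yet determined (e.g. several partitions of 4 into 2 parts exist). Let N = A − (5)·I. Computing rank(N^1) = 3, rank(N^2) = 1; the number of blocks of size ≥ j is rank(N^{j−1}) − rank(N^j), giving [2, 2]. So we have 2 block(s) of size 2 → block sizes [2, 2]

Assembling the blocks gives a Jordan form
J =
  [1, 0, 0, 0, 0]
  [0, 5, 1, 0, 0]
  [0, 0, 5, 0, 0]
  [0, 0, 0, 5, 1]
  [0, 0, 0, 0, 5]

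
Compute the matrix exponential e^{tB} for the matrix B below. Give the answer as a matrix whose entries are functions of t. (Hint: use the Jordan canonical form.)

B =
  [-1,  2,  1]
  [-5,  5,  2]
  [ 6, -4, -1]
e^{tB} =
  [-2*t*exp(t) + exp(t), 2*t*exp(t), t*exp(t)]
  [t^2*exp(t) - 5*t*exp(t), -t^2*exp(t) + 4*t*exp(t) + exp(t), -t^2*exp(t)/2 + 2*t*exp(t)]
  [-2*t^2*exp(t) + 6*t*exp(t), 2*t^2*exp(t) - 4*t*exp(t), t^2*exp(t) - 2*t*exp(t) + exp(t)]

Strategy: write B = P · J · P⁻¹ where J is a Jordan canonical form, so e^{tB} = P · e^{tJ} · P⁻¹, and e^{tJ} can be computed block-by-block.

B has Jordan form
J =
  [1, 1, 0]
  [0, 1, 1]
  [0, 0, 1]
(up to reordering of blocks).

Per-block formulas:
  For a 3×3 Jordan block J_3(1): exp(t · J_3(1)) = e^(1t)·(I + t·N + (t^2/2)·N^2), where N is the 3×3 nilpotent shift.

After assembling e^{tJ} and conjugating by P, we get:

e^{tB} =
  [-2*t*exp(t) + exp(t), 2*t*exp(t), t*exp(t)]
  [t^2*exp(t) - 5*t*exp(t), -t^2*exp(t) + 4*t*exp(t) + exp(t), -t^2*exp(t)/2 + 2*t*exp(t)]
  [-2*t^2*exp(t) + 6*t*exp(t), 2*t^2*exp(t) - 4*t*exp(t), t^2*exp(t) - 2*t*exp(t) + exp(t)]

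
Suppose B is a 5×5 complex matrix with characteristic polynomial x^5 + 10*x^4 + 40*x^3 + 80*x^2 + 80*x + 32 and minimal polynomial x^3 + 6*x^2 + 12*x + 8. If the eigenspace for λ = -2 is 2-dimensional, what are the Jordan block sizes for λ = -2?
Block sizes for λ = -2: [3, 2]

Step 1 — from the characteristic polynomial, algebraic multiplicity of λ = -2 is 5. From dim ker(B − (-2)·I) = 2, there are exactly 2 Jordan blocks for λ = -2.
Step 2 — from the minimal polynomial, the factor (x + 2)^3 tells us the largest block for λ = -2 has size 3.
Step 3 — with total size 5, 2 blocks, and largest block 3, the block sizes (in nonincreasing order) are [3, 2].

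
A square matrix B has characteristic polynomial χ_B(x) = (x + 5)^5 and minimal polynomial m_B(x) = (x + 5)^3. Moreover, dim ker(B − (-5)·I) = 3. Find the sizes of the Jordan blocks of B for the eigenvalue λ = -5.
Block sizes for λ = -5: [3, 1, 1]

Step 1 — from the characteristic polynomial, algebraic multiplicity of λ = -5 is 5. From dim ker(B − (-5)·I) = 3, there are exactly 3 Jordan blocks for λ = -5.
Step 2 — from the minimal polynomial, the factor (x + 5)^3 tells us the largest block for λ = -5 has size 3.
Step 3 — with total size 5, 3 blocks, and largest block 3, the block sizes (in nonincreasing order) are [3, 1, 1].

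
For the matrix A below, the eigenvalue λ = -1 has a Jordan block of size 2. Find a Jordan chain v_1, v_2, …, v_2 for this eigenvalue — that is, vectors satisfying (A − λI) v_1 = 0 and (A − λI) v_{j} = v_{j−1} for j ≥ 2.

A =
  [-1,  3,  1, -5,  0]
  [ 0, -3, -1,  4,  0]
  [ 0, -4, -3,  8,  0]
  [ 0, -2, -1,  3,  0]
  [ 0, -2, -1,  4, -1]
A Jordan chain for λ = -1 of length 2:
v_1 = (3, -2, -4, -2, -2)ᵀ
v_2 = (0, 1, 0, 0, 0)ᵀ

Let N = A − (-1)·I. We want v_2 with N^2 v_2 = 0 but N^1 v_2 ≠ 0; then v_{j-1} := N · v_j for j = 2, …, 2.

Pick v_2 = (0, 1, 0, 0, 0)ᵀ.
Then v_1 = N · v_2 = (3, -2, -4, -2, -2)ᵀ.

Sanity check: (A − (-1)·I) v_1 = (0, 0, 0, 0, 0)ᵀ = 0. ✓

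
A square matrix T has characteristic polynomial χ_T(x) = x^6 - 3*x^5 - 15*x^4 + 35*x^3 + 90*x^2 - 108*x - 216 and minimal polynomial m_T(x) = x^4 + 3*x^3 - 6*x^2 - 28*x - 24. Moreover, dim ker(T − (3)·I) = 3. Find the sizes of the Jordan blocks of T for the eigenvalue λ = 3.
Block sizes for λ = 3: [1, 1, 1]

Step 1 — from the characteristic polynomial, algebraic multiplicity of λ = 3 is 3. From dim ker(T − (3)·I) = 3, there are exactly 3 Jordan blocks for λ = 3.
Step 2 — from the minimal polynomial, the factor (x − 3) tells us the largest block for λ = 3 has size 1.
Step 3 — with total size 3, 3 blocks, and largest block 1, the block sizes (in nonincreasing order) are [1, 1, 1].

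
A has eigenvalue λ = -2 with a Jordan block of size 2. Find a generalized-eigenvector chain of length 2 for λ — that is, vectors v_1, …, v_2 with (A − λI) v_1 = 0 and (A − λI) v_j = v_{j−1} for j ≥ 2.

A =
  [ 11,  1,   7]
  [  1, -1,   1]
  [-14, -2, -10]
A Jordan chain for λ = -2 of length 2:
v_1 = (1, 1, -2)ᵀ
v_2 = (0, 1, 0)ᵀ

Let N = A − (-2)·I. We want v_2 with N^2 v_2 = 0 but N^1 v_2 ≠ 0; then v_{j-1} := N · v_j for j = 2, …, 2.

Pick v_2 = (0, 1, 0)ᵀ.
Then v_1 = N · v_2 = (1, 1, -2)ᵀ.

Sanity check: (A − (-2)·I) v_1 = (0, 0, 0)ᵀ = 0. ✓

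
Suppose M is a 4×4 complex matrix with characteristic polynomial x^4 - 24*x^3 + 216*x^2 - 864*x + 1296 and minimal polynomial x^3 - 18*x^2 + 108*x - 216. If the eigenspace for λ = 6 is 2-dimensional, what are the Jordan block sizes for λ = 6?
Block sizes for λ = 6: [3, 1]

Step 1 — from the characteristic polynomial, algebraic multiplicity of λ = 6 is 4. From dim ker(M − (6)·I) = 2, there are exactly 2 Jordan blocks for λ = 6.
Step 2 — from the minimal polynomial, the factor (x − 6)^3 tells us the largest block for λ = 6 has size 3.
Step 3 — with total size 4, 2 blocks, and largest block 3, the block sizes (in nonincreasing order) are [3, 1].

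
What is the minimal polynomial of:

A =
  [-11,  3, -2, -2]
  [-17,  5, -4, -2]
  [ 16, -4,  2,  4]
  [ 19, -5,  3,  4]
x^2

The characteristic polynomial is χ_A(x) = x^4, so the eigenvalues are known. The minimal polynomial is
  m_A(x) = Π_λ (x − λ)^{k_λ}
where k_λ is the size of the *largest* Jordan block for λ (equivalently, the smallest k with (A − λI)^k v = 0 for every generalised eigenvector v of λ).

  λ = 0: largest Jordan block has size 2, contributing (x − 0)^2

So m_A(x) = x^2 = x^2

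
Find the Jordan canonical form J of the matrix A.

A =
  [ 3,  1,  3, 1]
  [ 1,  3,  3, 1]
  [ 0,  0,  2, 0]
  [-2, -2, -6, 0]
J_2(2) ⊕ J_1(2) ⊕ J_1(2)

The characteristic polynomial is
  det(x·I − A) = x^4 - 8*x^3 + 24*x^2 - 32*x + 16 = (x - 2)^4

Eigenvalues and multiplicities (the geometric multiplicity of λ is n − rank(A − λI), which equals the number of Jordan blocks for λ):
  λ = 2: algebraic multiplicity = 4, geometric multiplicity = 3

Determining the block sizes for each eigenvalue:
  λ = 2: 3 blocks summing to 4 forces exactly one block of size 2 and the rest size 1 → block sizes [2, 1, 1]

Assembling the blocks gives a Jordan form
J =
  [2, 1, 0, 0]
  [0, 2, 0, 0]
  [0, 0, 2, 0]
  [0, 0, 0, 2]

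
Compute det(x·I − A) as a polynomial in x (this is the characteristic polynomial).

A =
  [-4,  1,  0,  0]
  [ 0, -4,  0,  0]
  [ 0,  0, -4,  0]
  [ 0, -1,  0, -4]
x^4 + 16*x^3 + 96*x^2 + 256*x + 256

Expanding det(x·I − A) (e.g. by cofactor expansion or by noting that A is similar to its Jordan form J, which has the same characteristic polynomial as A) gives
  χ_A(x) = x^4 + 16*x^3 + 96*x^2 + 256*x + 256
which factors as (x + 4)^4. The eigenvalues (with algebraic multiplicities) are λ = -4 with multiplicity 4.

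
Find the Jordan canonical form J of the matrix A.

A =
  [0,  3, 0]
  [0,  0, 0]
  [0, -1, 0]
J_2(0) ⊕ J_1(0)

The characteristic polynomial is
  det(x·I − A) = x^3

Eigenvalues and multiplicities (the geometric multiplicity of λ is n − rank(A − λI), which equals the number of Jordan blocks for λ):
  λ = 0: algebraic multiplicity = 3, geometric multiplicity = 2

Determining the block sizes for each eigenvalue:
  λ = 0: 2 blocks summing to 3 forces exactly one block of size 2 and the rest size 1 → block sizes [2, 1]

Assembling the blocks gives a Jordan form
J =
  [0, 1, 0]
  [0, 0, 0]
  [0, 0, 0]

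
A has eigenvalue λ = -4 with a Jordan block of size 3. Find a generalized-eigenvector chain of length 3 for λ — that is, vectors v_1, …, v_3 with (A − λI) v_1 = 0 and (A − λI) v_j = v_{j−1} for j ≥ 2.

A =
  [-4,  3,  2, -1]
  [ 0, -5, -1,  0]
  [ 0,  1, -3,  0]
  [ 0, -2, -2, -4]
A Jordan chain for λ = -4 of length 3:
v_1 = (1, 0, 0, 0)ᵀ
v_2 = (3, -1, 1, -2)ᵀ
v_3 = (0, 1, 0, 0)ᵀ

Let N = A − (-4)·I. We want v_3 with N^3 v_3 = 0 but N^2 v_3 ≠ 0; then v_{j-1} := N · v_j for j = 3, …, 2.

Pick v_3 = (0, 1, 0, 0)ᵀ.
Then v_2 = N · v_3 = (3, -1, 1, -2)ᵀ.
Then v_1 = N · v_2 = (1, 0, 0, 0)ᵀ.

Sanity check: (A − (-4)·I) v_1 = (0, 0, 0, 0)ᵀ = 0. ✓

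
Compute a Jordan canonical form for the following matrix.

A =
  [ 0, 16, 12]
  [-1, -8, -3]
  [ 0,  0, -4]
J_2(-4) ⊕ J_1(-4)

The characteristic polynomial is
  det(x·I − A) = x^3 + 12*x^2 + 48*x + 64 = (x + 4)^3

Eigenvalues and multiplicities (the geometric multiplicity of λ is n − rank(A − λI), which equals the number of Jordan blocks for λ):
  λ = -4: algebraic multiplicity = 3, geometric multiplicity = 2

Determining the block sizes for each eigenvalue:
  λ = -4: 2 blocks summing to 3 forces exactly one block of size 2 and the rest size 1 → block sizes [2, 1]

Assembling the blocks gives a Jordan form
J =
  [-4,  1,  0]
  [ 0, -4,  0]
  [ 0,  0, -4]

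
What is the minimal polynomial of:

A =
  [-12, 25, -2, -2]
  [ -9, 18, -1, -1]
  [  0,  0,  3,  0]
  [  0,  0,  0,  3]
x^3 - 9*x^2 + 27*x - 27

The characteristic polynomial is χ_A(x) = (x - 3)^4, so the eigenvalues are known. The minimal polynomial is
  m_A(x) = Π_λ (x − λ)^{k_λ}
where k_λ is the size of the *largest* Jordan block for λ (equivalently, the smallest k with (A − λI)^k v = 0 for every generalised eigenvector v of λ).

  λ = 3: largest Jordan block has size 3, contributing (x − 3)^3

So m_A(x) = (x - 3)^3 = x^3 - 9*x^2 + 27*x - 27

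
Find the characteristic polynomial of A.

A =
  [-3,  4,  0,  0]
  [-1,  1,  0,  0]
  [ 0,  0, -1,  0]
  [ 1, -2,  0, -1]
x^4 + 4*x^3 + 6*x^2 + 4*x + 1

Expanding det(x·I − A) (e.g. by cofactor expansion or by noting that A is similar to its Jordan form J, which has the same characteristic polynomial as A) gives
  χ_A(x) = x^4 + 4*x^3 + 6*x^2 + 4*x + 1
which factors as (x + 1)^4. The eigenvalues (with algebraic multiplicities) are λ = -1 with multiplicity 4.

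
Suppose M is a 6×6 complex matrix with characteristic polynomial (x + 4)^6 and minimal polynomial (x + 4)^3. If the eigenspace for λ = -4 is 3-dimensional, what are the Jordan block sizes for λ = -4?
Block sizes for λ = -4: [3, 2, 1]

Step 1 — from the characteristic polynomial, algebraic multiplicity of λ = -4 is 6. From dim ker(M − (-4)·I) = 3, there are exactly 3 Jordan blocks for λ = -4.
Step 2 — from the minimal polynomial, the factor (x + 4)^3 tells us the largest block for λ = -4 has size 3.
Step 3 — with total size 6, 3 blocks, and largest block 3, the block sizes (in nonincreasing order) are [3, 2, 1].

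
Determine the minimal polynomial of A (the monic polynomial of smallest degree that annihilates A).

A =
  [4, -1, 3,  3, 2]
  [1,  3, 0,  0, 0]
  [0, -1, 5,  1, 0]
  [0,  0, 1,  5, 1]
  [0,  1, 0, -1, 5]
x^5 - 22*x^4 + 193*x^3 - 844*x^2 + 1840*x - 1600

The characteristic polynomial is χ_A(x) = (x - 5)^2*(x - 4)^3, so the eigenvalues are known. The minimal polynomial is
  m_A(x) = Π_λ (x − λ)^{k_λ}
where k_λ is the size of the *largest* Jordan block for λ (equivalently, the smallest k with (A − λI)^k v = 0 for every generalised eigenvector v of λ).

  λ = 4: largest Jordan block has size 3, contributing (x − 4)^3
  λ = 5: largest Jordan block has size 2, contributing (x − 5)^2

So m_A(x) = (x - 5)^2*(x - 4)^3 = x^5 - 22*x^4 + 193*x^3 - 844*x^2 + 1840*x - 1600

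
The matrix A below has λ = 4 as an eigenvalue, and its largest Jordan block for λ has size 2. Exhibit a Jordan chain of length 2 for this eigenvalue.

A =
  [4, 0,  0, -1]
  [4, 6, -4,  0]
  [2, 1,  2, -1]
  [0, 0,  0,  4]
A Jordan chain for λ = 4 of length 2:
v_1 = (0, 4, 2, 0)ᵀ
v_2 = (1, 0, 0, 0)ᵀ

Let N = A − (4)·I. We want v_2 with N^2 v_2 = 0 but N^1 v_2 ≠ 0; then v_{j-1} := N · v_j for j = 2, …, 2.

Pick v_2 = (1, 0, 0, 0)ᵀ.
Then v_1 = N · v_2 = (0, 4, 2, 0)ᵀ.

Sanity check: (A − (4)·I) v_1 = (0, 0, 0, 0)ᵀ = 0. ✓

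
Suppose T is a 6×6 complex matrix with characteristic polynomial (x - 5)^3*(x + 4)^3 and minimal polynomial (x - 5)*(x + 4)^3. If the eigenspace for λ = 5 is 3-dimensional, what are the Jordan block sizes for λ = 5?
Block sizes for λ = 5: [1, 1, 1]

Step 1 — from the characteristic polynomial, algebraic multiplicity of λ = 5 is 3. From dim ker(T − (5)·I) = 3, there are exactly 3 Jordan blocks for λ = 5.
Step 2 — from the minimal polynomial, the factor (x − 5) tells us the largest block for λ = 5 has size 1.
Step 3 — with total size 3, 3 blocks, and largest block 1, the block sizes (in nonincreasing order) are [1, 1, 1].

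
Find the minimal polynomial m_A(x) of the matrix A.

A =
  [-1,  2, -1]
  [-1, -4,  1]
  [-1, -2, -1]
x^2 + 4*x + 4

The characteristic polynomial is χ_A(x) = (x + 2)^3, so the eigenvalues are known. The minimal polynomial is
  m_A(x) = Π_λ (x − λ)^{k_λ}
where k_λ is the size of the *largest* Jordan block for λ (equivalently, the smallest k with (A − λI)^k v = 0 for every generalised eigenvector v of λ).

  λ = -2: largest Jordan block has size 2, contributing (x + 2)^2

So m_A(x) = (x + 2)^2 = x^2 + 4*x + 4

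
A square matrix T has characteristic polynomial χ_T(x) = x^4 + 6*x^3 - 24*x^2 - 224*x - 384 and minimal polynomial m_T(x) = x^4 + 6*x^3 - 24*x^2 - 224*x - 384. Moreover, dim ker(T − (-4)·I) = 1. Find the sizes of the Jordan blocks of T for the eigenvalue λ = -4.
Block sizes for λ = -4: [3]

Step 1 — from the characteristic polynomial, algebraic multiplicity of λ = -4 is 3. From dim ker(T − (-4)·I) = 1, there are exactly 1 Jordan blocks for λ = -4.
Step 2 — from the minimal polynomial, the factor (x + 4)^3 tells us the largest block for λ = -4 has size 3.
Step 3 — with total size 3, 1 blocks, and largest block 3, the block sizes (in nonincreasing order) are [3].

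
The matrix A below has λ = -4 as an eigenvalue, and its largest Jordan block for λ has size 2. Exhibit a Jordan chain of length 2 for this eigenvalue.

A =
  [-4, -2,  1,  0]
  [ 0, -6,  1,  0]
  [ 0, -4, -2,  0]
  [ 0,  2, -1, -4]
A Jordan chain for λ = -4 of length 2:
v_1 = (-2, -2, -4, 2)ᵀ
v_2 = (0, 1, 0, 0)ᵀ

Let N = A − (-4)·I. We want v_2 with N^2 v_2 = 0 but N^1 v_2 ≠ 0; then v_{j-1} := N · v_j for j = 2, …, 2.

Pick v_2 = (0, 1, 0, 0)ᵀ.
Then v_1 = N · v_2 = (-2, -2, -4, 2)ᵀ.

Sanity check: (A − (-4)·I) v_1 = (0, 0, 0, 0)ᵀ = 0. ✓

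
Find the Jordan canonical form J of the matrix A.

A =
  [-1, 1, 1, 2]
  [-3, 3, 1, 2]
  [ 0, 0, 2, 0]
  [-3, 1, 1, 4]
J_2(2) ⊕ J_1(2) ⊕ J_1(2)

The characteristic polynomial is
  det(x·I − A) = x^4 - 8*x^3 + 24*x^2 - 32*x + 16 = (x - 2)^4

Eigenvalues and multiplicities (the geometric multiplicity of λ is n − rank(A − λI), which equals the number of Jordan blocks for λ):
  λ = 2: algebraic multiplicity = 4, geometric multiplicity = 3

Determining the block sizes for each eigenvalue:
  λ = 2: 3 blocks summing to 4 forces exactly one block of size 2 and the rest size 1 → block sizes [2, 1, 1]

Assembling the blocks gives a Jordan form
J =
  [2, 1, 0, 0]
  [0, 2, 0, 0]
  [0, 0, 2, 0]
  [0, 0, 0, 2]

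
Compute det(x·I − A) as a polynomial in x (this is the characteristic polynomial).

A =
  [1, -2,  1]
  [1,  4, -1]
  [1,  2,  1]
x^3 - 6*x^2 + 12*x - 8

Expanding det(x·I − A) (e.g. by cofactor expansion or by noting that A is similar to its Jordan form J, which has the same characteristic polynomial as A) gives
  χ_A(x) = x^3 - 6*x^2 + 12*x - 8
which factors as (x - 2)^3. The eigenvalues (with algebraic multiplicities) are λ = 2 with multiplicity 3.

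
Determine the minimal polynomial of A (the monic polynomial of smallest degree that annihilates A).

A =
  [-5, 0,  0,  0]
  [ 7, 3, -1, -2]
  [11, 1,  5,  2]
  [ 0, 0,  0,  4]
x^3 - 3*x^2 - 24*x + 80

The characteristic polynomial is χ_A(x) = (x - 4)^3*(x + 5), so the eigenvalues are known. The minimal polynomial is
  m_A(x) = Π_λ (x − λ)^{k_λ}
where k_λ is the size of the *largest* Jordan block for λ (equivalently, the smallest k with (A − λI)^k v = 0 for every generalised eigenvector v of λ).

  λ = -5: largest Jordan block has size 1, contributing (x + 5)
  λ = 4: largest Jordan block has size 2, contributing (x − 4)^2

So m_A(x) = (x - 4)^2*(x + 5) = x^3 - 3*x^2 - 24*x + 80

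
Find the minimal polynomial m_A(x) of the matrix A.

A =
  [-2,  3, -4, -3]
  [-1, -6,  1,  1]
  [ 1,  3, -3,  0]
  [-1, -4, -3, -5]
x^2 + 8*x + 16

The characteristic polynomial is χ_A(x) = (x + 4)^4, so the eigenvalues are known. The minimal polynomial is
  m_A(x) = Π_λ (x − λ)^{k_λ}
where k_λ is the size of the *largest* Jordan block for λ (equivalently, the smallest k with (A − λI)^k v = 0 for every generalised eigenvector v of λ).

  λ = -4: largest Jordan block has size 2, contributing (x + 4)^2

So m_A(x) = (x + 4)^2 = x^2 + 8*x + 16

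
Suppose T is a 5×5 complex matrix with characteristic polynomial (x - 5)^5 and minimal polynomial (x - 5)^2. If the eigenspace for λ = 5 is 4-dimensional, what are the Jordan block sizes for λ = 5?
Block sizes for λ = 5: [2, 1, 1, 1]

Step 1 — from the characteristic polynomial, algebraic multiplicity of λ = 5 is 5. From dim ker(T − (5)·I) = 4, there are exactly 4 Jordan blocks for λ = 5.
Step 2 — from the minimal polynomial, the factor (x − 5)^2 tells us the largest block for λ = 5 has size 2.
Step 3 — with total size 5, 4 blocks, and largest block 2, the block sizes (in nonincreasing order) are [2, 1, 1, 1].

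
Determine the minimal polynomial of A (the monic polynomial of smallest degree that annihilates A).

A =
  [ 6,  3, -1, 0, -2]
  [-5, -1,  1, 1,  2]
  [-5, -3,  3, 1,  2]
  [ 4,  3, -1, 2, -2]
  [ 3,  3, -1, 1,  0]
x^2 - 4*x + 4

The characteristic polynomial is χ_A(x) = (x - 2)^5, so the eigenvalues are known. The minimal polynomial is
  m_A(x) = Π_λ (x − λ)^{k_λ}
where k_λ is the size of the *largest* Jordan block for λ (equivalently, the smallest k with (A − λI)^k v = 0 for every generalised eigenvector v of λ).

  λ = 2: largest Jordan block has size 2, contributing (x − 2)^2

So m_A(x) = (x - 2)^2 = x^2 - 4*x + 4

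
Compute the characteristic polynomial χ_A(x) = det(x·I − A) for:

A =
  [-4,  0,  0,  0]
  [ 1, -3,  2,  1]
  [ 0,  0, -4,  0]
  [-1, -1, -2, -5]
x^4 + 16*x^3 + 96*x^2 + 256*x + 256

Expanding det(x·I − A) (e.g. by cofactor expansion or by noting that A is similar to its Jordan form J, which has the same characteristic polynomial as A) gives
  χ_A(x) = x^4 + 16*x^3 + 96*x^2 + 256*x + 256
which factors as (x + 4)^4. The eigenvalues (with algebraic multiplicities) are λ = -4 with multiplicity 4.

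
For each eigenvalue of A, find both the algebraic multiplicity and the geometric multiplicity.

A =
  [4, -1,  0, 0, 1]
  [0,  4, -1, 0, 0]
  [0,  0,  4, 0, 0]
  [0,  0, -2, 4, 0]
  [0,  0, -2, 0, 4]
λ = 4: alg = 5, geom = 3

Step 1 — factor the characteristic polynomial to read off the algebraic multiplicities:
  χ_A(x) = (x - 4)^5

Step 2 — compute geometric multiplicities via the rank-nullity identity g(λ) = n − rank(A − λI):
  rank(A − (4)·I) = 2, so dim ker(A − (4)·I) = n − 2 = 3

Summary:
  λ = 4: algebraic multiplicity = 5, geometric multiplicity = 3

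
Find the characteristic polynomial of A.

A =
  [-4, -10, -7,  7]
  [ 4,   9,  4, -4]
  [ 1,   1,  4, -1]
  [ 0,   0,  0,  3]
x^4 - 12*x^3 + 54*x^2 - 108*x + 81

Expanding det(x·I − A) (e.g. by cofactor expansion or by noting that A is similar to its Jordan form J, which has the same characteristic polynomial as A) gives
  χ_A(x) = x^4 - 12*x^3 + 54*x^2 - 108*x + 81
which factors as (x - 3)^4. The eigenvalues (with algebraic multiplicities) are λ = 3 with multiplicity 4.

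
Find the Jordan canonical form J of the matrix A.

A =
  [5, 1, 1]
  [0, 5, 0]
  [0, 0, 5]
J_2(5) ⊕ J_1(5)

The characteristic polynomial is
  det(x·I − A) = x^3 - 15*x^2 + 75*x - 125 = (x - 5)^3

Eigenvalues and multiplicities (the geometric multiplicity of λ is n − rank(A − λI), which equals the number of Jordan blocks for λ):
  λ = 5: algebraic multiplicity = 3, geometric multiplicity = 2

Determining the block sizes for each eigenvalue:
  λ = 5: 2 blocks summing to 3 forces exactly one block of size 2 and the rest size 1 → block sizes [2, 1]

Assembling the blocks gives a Jordan form
J =
  [5, 1, 0]
  [0, 5, 0]
  [0, 0, 5]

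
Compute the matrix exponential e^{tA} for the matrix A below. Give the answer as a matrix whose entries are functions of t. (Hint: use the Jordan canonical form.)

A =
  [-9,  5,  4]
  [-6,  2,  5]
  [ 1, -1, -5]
e^{tA} =
  [-t^2*exp(-4*t)/2 - 5*t*exp(-4*t) + exp(-4*t), t^2*exp(-4*t)/2 + 5*t*exp(-4*t), t^2*exp(-4*t)/2 + 4*t*exp(-4*t)]
  [-t^2*exp(-4*t)/2 - 6*t*exp(-4*t), t^2*exp(-4*t)/2 + 6*t*exp(-4*t) + exp(-4*t), t^2*exp(-4*t)/2 + 5*t*exp(-4*t)]
  [t*exp(-4*t), -t*exp(-4*t), -t*exp(-4*t) + exp(-4*t)]

Strategy: write A = P · J · P⁻¹ where J is a Jordan canonical form, so e^{tA} = P · e^{tJ} · P⁻¹, and e^{tJ} can be computed block-by-block.

A has Jordan form
J =
  [-4,  1,  0]
  [ 0, -4,  1]
  [ 0,  0, -4]
(up to reordering of blocks).

Per-block formulas:
  For a 3×3 Jordan block J_3(-4): exp(t · J_3(-4)) = e^(-4t)·(I + t·N + (t^2/2)·N^2), where N is the 3×3 nilpotent shift.

After assembling e^{tJ} and conjugating by P, we get:

e^{tA} =
  [-t^2*exp(-4*t)/2 - 5*t*exp(-4*t) + exp(-4*t), t^2*exp(-4*t)/2 + 5*t*exp(-4*t), t^2*exp(-4*t)/2 + 4*t*exp(-4*t)]
  [-t^2*exp(-4*t)/2 - 6*t*exp(-4*t), t^2*exp(-4*t)/2 + 6*t*exp(-4*t) + exp(-4*t), t^2*exp(-4*t)/2 + 5*t*exp(-4*t)]
  [t*exp(-4*t), -t*exp(-4*t), -t*exp(-4*t) + exp(-4*t)]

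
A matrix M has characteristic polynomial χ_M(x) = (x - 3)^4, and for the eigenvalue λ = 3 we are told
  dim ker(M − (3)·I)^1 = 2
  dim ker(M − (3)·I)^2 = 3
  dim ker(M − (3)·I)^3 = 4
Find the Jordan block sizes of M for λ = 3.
Block sizes for λ = 3: [3, 1]

From the dimensions of kernels of powers, the number of Jordan blocks of size at least j is d_j − d_{j−1} where d_j = dim ker(N^j) (with d_0 = 0). Computing the differences gives [2, 1, 1].
The number of blocks of size exactly k is (#blocks of size ≥ k) − (#blocks of size ≥ k + 1), so the partition is: 1 block(s) of size 1, 1 block(s) of size 3.
In nonincreasing order the block sizes are [3, 1].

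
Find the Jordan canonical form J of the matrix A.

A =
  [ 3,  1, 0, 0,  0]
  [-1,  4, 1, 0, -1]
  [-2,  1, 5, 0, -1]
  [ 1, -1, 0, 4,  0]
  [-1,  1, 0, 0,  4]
J_3(4) ⊕ J_1(4) ⊕ J_1(4)

The characteristic polynomial is
  det(x·I − A) = x^5 - 20*x^4 + 160*x^3 - 640*x^2 + 1280*x - 1024 = (x - 4)^5

Eigenvalues and multiplicities (the geometric multiplicity of λ is n − rank(A − λI), which equals the number of Jordan blocks for λ):
  λ = 4: algebraic multiplicity = 5, geometric multiplicity = 3

Determining the block sizes for each eigenvalue:
  λ = 4: with am = 5 and gm = 3, the partition is not yet determined (e.g. several partitions of 5 into 3 parts exist). Let N = A − (4)·I. Computing rank(N^1) = 2, rank(N^2) = 1, rank(N^3) = 0; the number of blocks of size ≥ j is rank(N^{j−1}) − rank(N^j), giving [3, 1, 1]. So we have 1 block(s) of size 3, 2 block(s) of size 1 → block sizes [3, 1, 1]

Assembling the blocks gives a Jordan form
J =
  [4, 1, 0, 0, 0]
  [0, 4, 1, 0, 0]
  [0, 0, 4, 0, 0]
  [0, 0, 0, 4, 0]
  [0, 0, 0, 0, 4]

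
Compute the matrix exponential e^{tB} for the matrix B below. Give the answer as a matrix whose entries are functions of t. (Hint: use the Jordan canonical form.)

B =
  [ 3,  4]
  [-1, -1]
e^{tB} =
  [2*t*exp(t) + exp(t), 4*t*exp(t)]
  [-t*exp(t), -2*t*exp(t) + exp(t)]

Strategy: write B = P · J · P⁻¹ where J is a Jordan canonical form, so e^{tB} = P · e^{tJ} · P⁻¹, and e^{tJ} can be computed block-by-block.

B has Jordan form
J =
  [1, 1]
  [0, 1]
(up to reordering of blocks).

Per-block formulas:
  For a 2×2 Jordan block J_2(1): exp(t · J_2(1)) = e^(1t)·(I + t·N), where N is the 2×2 nilpotent shift.

After assembling e^{tJ} and conjugating by P, we get:

e^{tB} =
  [2*t*exp(t) + exp(t), 4*t*exp(t)]
  [-t*exp(t), -2*t*exp(t) + exp(t)]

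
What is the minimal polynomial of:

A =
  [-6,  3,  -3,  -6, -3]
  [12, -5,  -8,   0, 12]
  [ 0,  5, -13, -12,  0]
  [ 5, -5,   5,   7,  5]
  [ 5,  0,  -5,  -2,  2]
x^2 + 6*x + 9

The characteristic polynomial is χ_A(x) = (x + 3)^5, so the eigenvalues are known. The minimal polynomial is
  m_A(x) = Π_λ (x − λ)^{k_λ}
where k_λ is the size of the *largest* Jordan block for λ (equivalently, the smallest k with (A − λI)^k v = 0 for every generalised eigenvector v of λ).

  λ = -3: largest Jordan block has size 2, contributing (x + 3)^2

So m_A(x) = (x + 3)^2 = x^2 + 6*x + 9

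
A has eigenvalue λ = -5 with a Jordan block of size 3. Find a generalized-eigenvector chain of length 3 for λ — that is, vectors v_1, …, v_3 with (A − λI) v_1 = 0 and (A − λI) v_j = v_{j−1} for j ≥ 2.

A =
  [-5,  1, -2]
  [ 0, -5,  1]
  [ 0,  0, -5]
A Jordan chain for λ = -5 of length 3:
v_1 = (1, 0, 0)ᵀ
v_2 = (-2, 1, 0)ᵀ
v_3 = (0, 0, 1)ᵀ

Let N = A − (-5)·I. We want v_3 with N^3 v_3 = 0 but N^2 v_3 ≠ 0; then v_{j-1} := N · v_j for j = 3, …, 2.

Pick v_3 = (0, 0, 1)ᵀ.
Then v_2 = N · v_3 = (-2, 1, 0)ᵀ.
Then v_1 = N · v_2 = (1, 0, 0)ᵀ.

Sanity check: (A − (-5)·I) v_1 = (0, 0, 0)ᵀ = 0. ✓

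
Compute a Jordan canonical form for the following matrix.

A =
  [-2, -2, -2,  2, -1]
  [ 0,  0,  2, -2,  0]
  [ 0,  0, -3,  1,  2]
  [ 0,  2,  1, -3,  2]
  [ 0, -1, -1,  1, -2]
J_3(-2) ⊕ J_2(-2)

The characteristic polynomial is
  det(x·I − A) = x^5 + 10*x^4 + 40*x^3 + 80*x^2 + 80*x + 32 = (x + 2)^5

Eigenvalues and multiplicities (the geometric multiplicity of λ is n − rank(A − λI), which equals the number of Jordan blocks for λ):
  λ = -2: algebraic multiplicity = 5, geometric multiplicity = 2

Determining the block sizes for each eigenvalue:
  λ = -2: with am = 5 and gm = 2, the partition is not yet determined (e.g. several partitions of 5 into 2 parts exist). Let N = A − (-2)·I. Computing rank(N^1) = 3, rank(N^2) = 1, rank(N^3) = 0; the number of blocks of size ≥ j is rank(N^{j−1}) − rank(N^j), giving [2, 2, 1]. So we have 1 block(s) of size 3, 1 block(s) of size 2 → block sizes [3, 2]

Assembling the blocks gives a Jordan form
J =
  [-2,  1,  0,  0,  0]
  [ 0, -2,  1,  0,  0]
  [ 0,  0, -2,  0,  0]
  [ 0,  0,  0, -2,  1]
  [ 0,  0,  0,  0, -2]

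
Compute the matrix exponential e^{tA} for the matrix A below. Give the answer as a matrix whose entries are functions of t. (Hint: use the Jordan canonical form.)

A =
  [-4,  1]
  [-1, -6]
e^{tA} =
  [t*exp(-5*t) + exp(-5*t), t*exp(-5*t)]
  [-t*exp(-5*t), -t*exp(-5*t) + exp(-5*t)]

Strategy: write A = P · J · P⁻¹ where J is a Jordan canonical form, so e^{tA} = P · e^{tJ} · P⁻¹, and e^{tJ} can be computed block-by-block.

A has Jordan form
J =
  [-5,  1]
  [ 0, -5]
(up to reordering of blocks).

Per-block formulas:
  For a 2×2 Jordan block J_2(-5): exp(t · J_2(-5)) = e^(-5t)·(I + t·N), where N is the 2×2 nilpotent shift.

After assembling e^{tJ} and conjugating by P, we get:

e^{tA} =
  [t*exp(-5*t) + exp(-5*t), t*exp(-5*t)]
  [-t*exp(-5*t), -t*exp(-5*t) + exp(-5*t)]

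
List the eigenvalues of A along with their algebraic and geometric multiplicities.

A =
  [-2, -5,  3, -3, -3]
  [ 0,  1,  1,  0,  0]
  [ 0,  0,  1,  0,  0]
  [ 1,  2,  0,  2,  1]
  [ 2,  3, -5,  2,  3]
λ = 1: alg = 5, geom = 2

Step 1 — factor the characteristic polynomial to read off the algebraic multiplicities:
  χ_A(x) = (x - 1)^5

Step 2 — compute geometric multiplicities via the rank-nullity identity g(λ) = n − rank(A − λI):
  rank(A − (1)·I) = 3, so dim ker(A − (1)·I) = n − 3 = 2

Summary:
  λ = 1: algebraic multiplicity = 5, geometric multiplicity = 2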